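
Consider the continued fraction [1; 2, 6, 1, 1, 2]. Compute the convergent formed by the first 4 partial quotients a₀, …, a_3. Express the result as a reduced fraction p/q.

Start with 1.
6 + 1/(1/1) = 6 + 1/1 = 7/1
2 + 1/(7/1) = 2 + 1/7 = 15/7
1 + 1/(15/7) = 1 + 7/15 = 22/15

22/15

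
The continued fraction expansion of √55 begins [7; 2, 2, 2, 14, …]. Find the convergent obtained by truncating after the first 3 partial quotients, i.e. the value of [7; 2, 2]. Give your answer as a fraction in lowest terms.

Collapse the nested fraction from the inside out:
Start with 2.
2 + 1/(2/1) = 2 + 1/2 = 5/2
7 + 1/(5/2) = 7 + 2/5 = 37/5

37/5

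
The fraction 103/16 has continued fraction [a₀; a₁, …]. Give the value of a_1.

103 = 6·16 + 7, so a_0 = 6
16 = 2·7 + 2, so a_1 = 2

2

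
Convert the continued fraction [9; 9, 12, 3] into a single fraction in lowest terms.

3061/336

Compute successive convergents:
a_0 = 9: 9/1
a_1 = 9: 82/9
a_2 = 12: 993/109
a_3 = 3: 3061/336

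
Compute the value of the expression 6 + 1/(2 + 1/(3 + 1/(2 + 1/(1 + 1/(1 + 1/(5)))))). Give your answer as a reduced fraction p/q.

1403/218

Start with 5.
1 + 1/(5/1) = 1 + 1/5 = 6/5
1 + 1/(6/5) = 1 + 5/6 = 11/6
2 + 1/(11/6) = 2 + 6/11 = 28/11
3 + 1/(28/11) = 3 + 11/28 = 95/28
2 + 1/(95/28) = 2 + 28/95 = 218/95
6 + 1/(218/95) = 6 + 95/218 = 1403/218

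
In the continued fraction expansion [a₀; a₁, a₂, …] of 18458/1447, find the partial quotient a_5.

1

Apply division with remainder until the remainder is 0:
18458 = 12·1447 + 1094, so a_0 = 12
1447 = 1·1094 + 353, so a_1 = 1
1094 = 3·353 + 35, so a_2 = 3
353 = 10·35 + 3, so a_3 = 10
35 = 11·3 + 2, so a_4 = 11
3 = 1·2 + 1, so a_5 = 1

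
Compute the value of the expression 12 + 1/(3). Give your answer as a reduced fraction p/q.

37/3

Starting at the tail and folding back:
Start with 3.
12 + 1/(3/1) = 12 + 1/3 = 37/3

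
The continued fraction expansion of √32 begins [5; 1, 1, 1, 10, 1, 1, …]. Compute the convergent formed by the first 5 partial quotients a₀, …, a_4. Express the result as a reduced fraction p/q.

a_0 = 5: 5/1
a_1 = 1: 6/1
a_2 = 1: 11/2
a_3 = 1: 17/3
a_4 = 10: 181/32

181/32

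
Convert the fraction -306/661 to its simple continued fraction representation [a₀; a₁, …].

[-1; 1, 1, 6, 4, 12]

Repeatedly divide and take the remainder:
⌊-306/661⌋ = -1, remainder 355
⌊661/355⌋ = 1, remainder 306
⌊355/306⌋ = 1, remainder 49
⌊306/49⌋ = 6, remainder 12
⌊49/12⌋ = 4, remainder 1
⌊12/1⌋ = 12, remainder 0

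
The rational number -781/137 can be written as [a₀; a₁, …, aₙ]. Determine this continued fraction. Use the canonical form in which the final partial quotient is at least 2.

[-6; 3, 2, 1, 13]

⌊-781/137⌋ = -6, remainder 41
⌊137/41⌋ = 3, remainder 14
⌊41/14⌋ = 2, remainder 13
⌊14/13⌋ = 1, remainder 1
⌊13/1⌋ = 13, remainder 0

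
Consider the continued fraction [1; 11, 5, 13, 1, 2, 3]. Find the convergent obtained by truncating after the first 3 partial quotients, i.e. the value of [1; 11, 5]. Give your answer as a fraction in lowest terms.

Compute successive convergents:
a_0 = 1: 1/1
a_1 = 11: 12/11
a_2 = 5: 61/56

61/56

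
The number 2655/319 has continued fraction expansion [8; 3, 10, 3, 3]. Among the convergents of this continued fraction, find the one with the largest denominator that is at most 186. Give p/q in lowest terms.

List convergents until the denominator exceeds the bound:
a_0 = 8: 8/1  (≤ bound)
a_1 = 3: 25/3  (≤ bound)
a_2 = 10: 258/31  (≤ bound)
a_3 = 3: 799/96  (≤ bound)
a_4 = 3: 2655/319  (> 186, stop)

799/96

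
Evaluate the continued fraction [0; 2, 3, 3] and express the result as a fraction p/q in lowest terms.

Start with 3.
3 + 1/(3/1) = 3 + 1/3 = 10/3
2 + 1/(10/3) = 2 + 3/10 = 23/10
0 + 1/(23/10) = 0 + 10/23 = 10/23

10/23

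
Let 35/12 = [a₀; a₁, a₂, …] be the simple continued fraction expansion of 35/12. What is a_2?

11

35 ÷ 12 → quotient 2, remainder 11
12 ÷ 11 → quotient 1, remainder 1
11 ÷ 1 → quotient 11, remainder 0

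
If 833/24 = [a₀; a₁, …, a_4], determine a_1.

833 ÷ 24 → quotient 34, remainder 17
24 ÷ 17 → quotient 1, remainder 7

1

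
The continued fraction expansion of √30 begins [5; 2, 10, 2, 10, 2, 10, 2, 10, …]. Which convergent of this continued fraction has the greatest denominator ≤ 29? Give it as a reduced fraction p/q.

a_0 = 5: 5/1  (≤ bound)
a_1 = 2: 11/2  (≤ bound)
a_2 = 10: 115/21  (≤ bound)
a_3 = 2: 241/44  (> 29, stop)

115/21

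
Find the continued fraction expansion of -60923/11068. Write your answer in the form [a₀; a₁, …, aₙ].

[-6; 2, 55, 1, 31, 1, 2]

Run the Euclidean algorithm, recording each quotient:
-60923 = -6·11068 + 5485, so a_0 = -6
11068 = 2·5485 + 98, so a_1 = 2
5485 = 55·98 + 95, so a_2 = 55
98 = 1·95 + 3, so a_3 = 1
95 = 31·3 + 2, so a_4 = 31
3 = 1·2 + 1, so a_5 = 1
2 = 2·1 + 0, so a_6 = 2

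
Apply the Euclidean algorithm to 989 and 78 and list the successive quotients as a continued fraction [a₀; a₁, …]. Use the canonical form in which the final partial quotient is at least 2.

[12; 1, 2, 8, 3]

989 = 12·78 + 53, so a_0 = 12
78 = 1·53 + 25, so a_1 = 1
53 = 2·25 + 3, so a_2 = 2
25 = 8·3 + 1, so a_3 = 8
3 = 3·1 + 0, so a_4 = 3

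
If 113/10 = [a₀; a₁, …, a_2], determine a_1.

Apply division with remainder until the remainder is 0:
⌊113/10⌋ = 11, remainder 3
⌊10/3⌋ = 3, remainder 1

3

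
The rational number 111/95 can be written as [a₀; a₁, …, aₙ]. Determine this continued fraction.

Repeatedly divide and take the remainder:
⌊111/95⌋ = 1, remainder 16
⌊95/16⌋ = 5, remainder 15
⌊16/15⌋ = 1, remainder 1
⌊15/1⌋ = 15, remainder 0

[1; 5, 1, 15]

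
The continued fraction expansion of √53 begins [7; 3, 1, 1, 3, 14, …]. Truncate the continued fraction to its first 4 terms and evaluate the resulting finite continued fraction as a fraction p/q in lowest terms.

51/7

Start with 1.
1 + 1/(1/1) = 1 + 1/1 = 2/1
3 + 1/(2/1) = 3 + 1/2 = 7/2
7 + 1/(7/2) = 7 + 2/7 = 51/7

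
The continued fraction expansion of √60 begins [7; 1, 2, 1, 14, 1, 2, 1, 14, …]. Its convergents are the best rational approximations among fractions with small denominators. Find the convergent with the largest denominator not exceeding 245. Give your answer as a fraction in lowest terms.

a_0 = 7: 7/1  (≤ bound)
a_1 = 1: 8/1  (≤ bound)
a_2 = 2: 23/3  (≤ bound)
a_3 = 1: 31/4  (≤ bound)
a_4 = 14: 457/59  (≤ bound)
a_5 = 1: 488/63  (≤ bound)
a_6 = 2: 1433/185  (≤ bound)
a_7 = 1: 1921/248  (> 245, stop)

1433/185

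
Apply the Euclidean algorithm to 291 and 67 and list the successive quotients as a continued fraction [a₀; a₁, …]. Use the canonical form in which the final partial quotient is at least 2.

Apply division with remainder until the remainder is 0:
⌊291/67⌋ = 4, remainder 23
⌊67/23⌋ = 2, remainder 21
⌊23/21⌋ = 1, remainder 2
⌊21/2⌋ = 10, remainder 1
⌊2/1⌋ = 2, remainder 0

[4; 2, 1, 10, 2]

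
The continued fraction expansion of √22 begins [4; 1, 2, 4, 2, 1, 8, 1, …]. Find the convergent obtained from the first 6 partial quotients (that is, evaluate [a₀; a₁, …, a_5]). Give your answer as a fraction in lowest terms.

a_0 = 4: 4/1
a_1 = 1: 5/1
a_2 = 2: 14/3
a_3 = 4: 61/13
a_4 = 2: 136/29
a_5 = 1: 197/42

197/42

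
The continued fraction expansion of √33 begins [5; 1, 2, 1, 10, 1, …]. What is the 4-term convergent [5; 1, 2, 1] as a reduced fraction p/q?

23/4

Build up convergents one term at a time:
a_0 = 5: 5/1
a_1 = 1: 6/1
a_2 = 2: 17/3
a_3 = 1: 23/4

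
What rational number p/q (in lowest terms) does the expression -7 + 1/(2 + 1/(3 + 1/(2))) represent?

Start with 2.
3 + 1/(2/1) = 3 + 1/2 = 7/2
2 + 1/(7/2) = 2 + 2/7 = 16/7
-7 + 1/(16/7) = -7 + 7/16 = -105/16

-105/16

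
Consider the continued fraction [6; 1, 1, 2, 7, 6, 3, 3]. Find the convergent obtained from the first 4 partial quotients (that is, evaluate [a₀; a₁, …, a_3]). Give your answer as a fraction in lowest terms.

Start with 2.
1 + 1/(2/1) = 1 + 1/2 = 3/2
1 + 1/(3/2) = 1 + 2/3 = 5/3
6 + 1/(5/3) = 6 + 3/5 = 33/5

33/5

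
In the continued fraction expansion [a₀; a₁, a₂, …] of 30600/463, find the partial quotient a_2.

42

Apply division with remainder until the remainder is 0:
30600 ÷ 463 → quotient 66, remainder 42
463 ÷ 42 → quotient 11, remainder 1
42 ÷ 1 → quotient 42, remainder 0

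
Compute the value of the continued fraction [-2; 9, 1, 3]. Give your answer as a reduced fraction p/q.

-74/39

a_0 = -2: -2/1
a_1 = 9: -17/9
a_2 = 1: -19/10
a_3 = 3: -74/39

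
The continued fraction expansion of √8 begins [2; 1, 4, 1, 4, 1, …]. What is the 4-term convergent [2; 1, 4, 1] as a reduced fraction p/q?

17/6

Compute successive convergents:
a_0 = 2: 2/1
a_1 = 1: 3/1
a_2 = 4: 14/5
a_3 = 1: 17/6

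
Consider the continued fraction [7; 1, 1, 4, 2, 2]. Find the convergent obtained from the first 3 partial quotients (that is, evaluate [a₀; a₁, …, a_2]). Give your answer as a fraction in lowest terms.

Start with 1.
1 + 1/(1/1) = 1 + 1/1 = 2/1
7 + 1/(2/1) = 7 + 1/2 = 15/2

15/2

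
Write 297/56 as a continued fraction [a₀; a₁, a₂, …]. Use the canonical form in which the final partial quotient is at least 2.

297 = 5·56 + 17, so a_0 = 5
56 = 3·17 + 5, so a_1 = 3
17 = 3·5 + 2, so a_2 = 3
5 = 2·2 + 1, so a_3 = 2
2 = 2·1 + 0, so a_4 = 2

[5; 3, 3, 2, 2]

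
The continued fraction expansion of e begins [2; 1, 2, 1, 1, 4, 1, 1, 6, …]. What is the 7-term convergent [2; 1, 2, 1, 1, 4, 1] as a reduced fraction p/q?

106/39

Work from the innermost term outward:
Start with 1.
4 + 1/(1/1) = 4 + 1/1 = 5/1
1 + 1/(5/1) = 1 + 1/5 = 6/5
1 + 1/(6/5) = 1 + 5/6 = 11/6
2 + 1/(11/6) = 2 + 6/11 = 28/11
1 + 1/(28/11) = 1 + 11/28 = 39/28
2 + 1/(39/28) = 2 + 28/39 = 106/39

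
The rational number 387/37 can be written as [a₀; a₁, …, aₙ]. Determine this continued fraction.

387 ÷ 37 → quotient 10, remainder 17
37 ÷ 17 → quotient 2, remainder 3
17 ÷ 3 → quotient 5, remainder 2
3 ÷ 2 → quotient 1, remainder 1
2 ÷ 1 → quotient 2, remainder 0

[10; 2, 5, 1, 2]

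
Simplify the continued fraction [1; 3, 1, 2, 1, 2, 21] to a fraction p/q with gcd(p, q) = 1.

Work from the innermost term outward:
Start with 21.
2 + 1/(21/1) = 2 + 1/21 = 43/21
1 + 1/(43/21) = 1 + 21/43 = 64/43
2 + 1/(64/43) = 2 + 43/64 = 171/64
1 + 1/(171/64) = 1 + 64/171 = 235/171
3 + 1/(235/171) = 3 + 171/235 = 876/235
1 + 1/(876/235) = 1 + 235/876 = 1111/876

1111/876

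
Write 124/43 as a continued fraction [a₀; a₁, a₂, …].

[2; 1, 7, 1, 1, 2]

124 = 2·43 + 38, so a_0 = 2
43 = 1·38 + 5, so a_1 = 1
38 = 7·5 + 3, so a_2 = 7
5 = 1·3 + 2, so a_3 = 1
3 = 1·2 + 1, so a_4 = 1
2 = 2·1 + 0, so a_5 = 2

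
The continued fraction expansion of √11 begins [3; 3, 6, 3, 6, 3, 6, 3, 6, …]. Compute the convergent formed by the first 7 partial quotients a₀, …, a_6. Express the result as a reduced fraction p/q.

25077/7561

Start with 6.
3 + 1/(6/1) = 3 + 1/6 = 19/6
6 + 1/(19/6) = 6 + 6/19 = 120/19
3 + 1/(120/19) = 3 + 19/120 = 379/120
6 + 1/(379/120) = 6 + 120/379 = 2394/379
3 + 1/(2394/379) = 3 + 379/2394 = 7561/2394
3 + 1/(7561/2394) = 3 + 2394/7561 = 25077/7561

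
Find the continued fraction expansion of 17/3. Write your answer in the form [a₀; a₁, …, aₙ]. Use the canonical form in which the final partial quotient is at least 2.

[5; 1, 2]

17 = 5·3 + 2, so a_0 = 5
3 = 1·2 + 1, so a_1 = 1
2 = 2·1 + 0, so a_2 = 2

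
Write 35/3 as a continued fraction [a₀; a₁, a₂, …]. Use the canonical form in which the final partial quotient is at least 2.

[11; 1, 2]

35 = 11·3 + 2, so a_0 = 11
3 = 1·2 + 1, so a_1 = 1
2 = 2·1 + 0, so a_2 = 2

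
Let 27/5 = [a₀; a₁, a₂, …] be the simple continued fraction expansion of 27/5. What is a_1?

2

⌊27/5⌋ = 5, remainder 2
⌊5/2⌋ = 2, remainder 1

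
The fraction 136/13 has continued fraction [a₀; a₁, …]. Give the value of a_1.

Repeatedly divide and take the remainder:
136 = 10·13 + 6, so a_0 = 10
13 = 2·6 + 1, so a_1 = 2

2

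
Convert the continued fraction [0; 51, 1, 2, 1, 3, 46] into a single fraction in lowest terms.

a_0 = 0: 0/1
a_1 = 51: 1/51
a_2 = 1: 1/52
a_3 = 2: 3/155
a_4 = 1: 4/207
a_5 = 3: 15/776
a_6 = 46: 694/35903

694/35903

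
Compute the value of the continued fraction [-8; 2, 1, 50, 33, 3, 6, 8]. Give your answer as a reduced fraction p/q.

-6019625/785393

a_0 = -8: -8/1
a_1 = 2: -15/2
a_2 = 1: -23/3
a_3 = 50: -1165/152
a_4 = 33: -38468/5019
a_5 = 3: -116569/15209
a_6 = 6: -737882/96273
a_7 = 8: -6019625/785393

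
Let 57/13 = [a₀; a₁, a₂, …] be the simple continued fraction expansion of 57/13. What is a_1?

Apply division with remainder until the remainder is 0:
⌊57/13⌋ = 4, remainder 5
⌊13/5⌋ = 2, remainder 3

2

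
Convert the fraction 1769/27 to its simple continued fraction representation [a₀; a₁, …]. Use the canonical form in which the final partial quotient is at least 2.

[65; 1, 1, 13]

1769 ÷ 27 → quotient 65, remainder 14
27 ÷ 14 → quotient 1, remainder 13
14 ÷ 13 → quotient 1, remainder 1
13 ÷ 1 → quotient 13, remainder 0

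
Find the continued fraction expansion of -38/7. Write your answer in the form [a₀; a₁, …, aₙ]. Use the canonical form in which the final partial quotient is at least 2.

[-6; 1, 1, 3]

-38 ÷ 7 → quotient -6, remainder 4
7 ÷ 4 → quotient 1, remainder 3
4 ÷ 3 → quotient 1, remainder 1
3 ÷ 1 → quotient 3, remainder 0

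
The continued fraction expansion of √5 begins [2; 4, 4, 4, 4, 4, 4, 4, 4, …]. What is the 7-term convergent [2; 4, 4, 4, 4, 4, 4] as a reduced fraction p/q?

Work from the innermost term outward:
Start with 4.
4 + 1/(4/1) = 4 + 1/4 = 17/4
4 + 1/(17/4) = 4 + 4/17 = 72/17
4 + 1/(72/17) = 4 + 17/72 = 305/72
4 + 1/(305/72) = 4 + 72/305 = 1292/305
4 + 1/(1292/305) = 4 + 305/1292 = 5473/1292
2 + 1/(5473/1292) = 2 + 1292/5473 = 12238/5473

12238/5473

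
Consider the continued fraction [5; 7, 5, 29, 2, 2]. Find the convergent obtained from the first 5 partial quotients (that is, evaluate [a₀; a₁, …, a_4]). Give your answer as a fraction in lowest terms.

Starting at the tail and folding back:
Start with 2.
29 + 1/(2/1) = 29 + 1/2 = 59/2
5 + 1/(59/2) = 5 + 2/59 = 297/59
7 + 1/(297/59) = 7 + 59/297 = 2138/297
5 + 1/(2138/297) = 5 + 297/2138 = 10987/2138

10987/2138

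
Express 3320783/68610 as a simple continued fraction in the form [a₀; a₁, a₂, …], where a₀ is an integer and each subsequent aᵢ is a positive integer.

⌊3320783/68610⌋ = 48, remainder 27503
⌊68610/27503⌋ = 2, remainder 13604
⌊27503/13604⌋ = 2, remainder 295
⌊13604/295⌋ = 46, remainder 34
⌊295/34⌋ = 8, remainder 23
⌊34/23⌋ = 1, remainder 11
⌊23/11⌋ = 2, remainder 1
⌊11/1⌋ = 11, remainder 0

[48; 2, 2, 46, 8, 1, 2, 11]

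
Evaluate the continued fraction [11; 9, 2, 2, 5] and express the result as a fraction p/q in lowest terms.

Use the convergent recurrence hₖ = aₖ·hₖ₋₁ + hₖ₋₂ (and likewise for the denominators kₖ):
a_0 = 11: 11/1
a_1 = 9: 100/9
a_2 = 2: 211/19
a_3 = 2: 522/47
a_4 = 5: 2821/254

2821/254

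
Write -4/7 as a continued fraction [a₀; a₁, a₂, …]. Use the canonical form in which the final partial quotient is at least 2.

[-1; 2, 3]

-4 ÷ 7 → quotient -1, remainder 3
7 ÷ 3 → quotient 2, remainder 1
3 ÷ 1 → quotient 3, remainder 0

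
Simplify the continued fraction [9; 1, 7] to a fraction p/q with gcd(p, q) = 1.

Work from the innermost term outward:
Start with 7.
1 + 1/(7/1) = 1 + 1/7 = 8/7
9 + 1/(8/7) = 9 + 7/8 = 79/8

79/8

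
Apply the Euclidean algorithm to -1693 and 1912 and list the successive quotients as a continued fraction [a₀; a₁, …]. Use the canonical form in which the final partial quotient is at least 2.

Repeatedly divide and take the remainder:
-1693 ÷ 1912 → quotient -1, remainder 219
1912 ÷ 219 → quotient 8, remainder 160
219 ÷ 160 → quotient 1, remainder 59
160 ÷ 59 → quotient 2, remainder 42
59 ÷ 42 → quotient 1, remainder 17
42 ÷ 17 → quotient 2, remainder 8
17 ÷ 8 → quotient 2, remainder 1
8 ÷ 1 → quotient 8, remainder 0

[-1; 8, 1, 2, 1, 2, 2, 8]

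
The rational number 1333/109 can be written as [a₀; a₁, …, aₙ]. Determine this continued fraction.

Repeatedly divide and take the remainder:
1333 ÷ 109 → quotient 12, remainder 25
109 ÷ 25 → quotient 4, remainder 9
25 ÷ 9 → quotient 2, remainder 7
9 ÷ 7 → quotient 1, remainder 2
7 ÷ 2 → quotient 3, remainder 1
2 ÷ 1 → quotient 2, remainder 0

[12; 4, 2, 1, 3, 2]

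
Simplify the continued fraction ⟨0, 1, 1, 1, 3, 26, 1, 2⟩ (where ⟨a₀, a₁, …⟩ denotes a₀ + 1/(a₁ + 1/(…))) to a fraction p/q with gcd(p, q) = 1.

Collapse the nested fraction from the inside out:
Start with 2.
1 + 1/(2/1) = 1 + 1/2 = 3/2
26 + 1/(3/2) = 26 + 2/3 = 80/3
3 + 1/(80/3) = 3 + 3/80 = 243/80
1 + 1/(243/80) = 1 + 80/243 = 323/243
1 + 1/(323/243) = 1 + 243/323 = 566/323
1 + 1/(566/323) = 1 + 323/566 = 889/566
0 + 1/(889/566) = 0 + 566/889 = 566/889

566/889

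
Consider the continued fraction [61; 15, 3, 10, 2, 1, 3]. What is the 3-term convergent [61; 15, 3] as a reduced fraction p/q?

Start with 3.
15 + 1/(3/1) = 15 + 1/3 = 46/3
61 + 1/(46/3) = 61 + 3/46 = 2809/46

2809/46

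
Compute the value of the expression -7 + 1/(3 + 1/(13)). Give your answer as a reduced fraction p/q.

a_0 = -7: -7/1
a_1 = 3: -20/3
a_2 = 13: -267/40

-267/40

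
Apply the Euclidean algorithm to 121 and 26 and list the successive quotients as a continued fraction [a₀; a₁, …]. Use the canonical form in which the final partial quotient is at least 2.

[4; 1, 1, 1, 8]

Run the Euclidean algorithm, recording each quotient:
121 = 4·26 + 17, so a_0 = 4
26 = 1·17 + 9, so a_1 = 1
17 = 1·9 + 8, so a_2 = 1
9 = 1·8 + 1, so a_3 = 1
8 = 8·1 + 0, so a_4 = 8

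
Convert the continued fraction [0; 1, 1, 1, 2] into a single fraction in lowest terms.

5/8

Work from the innermost term outward:
Start with 2.
1 + 1/(2/1) = 1 + 1/2 = 3/2
1 + 1/(3/2) = 1 + 2/3 = 5/3
1 + 1/(5/3) = 1 + 3/5 = 8/5
0 + 1/(8/5) = 0 + 5/8 = 5/8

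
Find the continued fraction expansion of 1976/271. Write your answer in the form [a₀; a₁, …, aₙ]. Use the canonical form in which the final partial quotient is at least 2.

1976 ÷ 271 → quotient 7, remainder 79
271 ÷ 79 → quotient 3, remainder 34
79 ÷ 34 → quotient 2, remainder 11
34 ÷ 11 → quotient 3, remainder 1
11 ÷ 1 → quotient 11, remainder 0

[7; 3, 2, 3, 11]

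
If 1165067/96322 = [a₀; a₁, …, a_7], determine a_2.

Repeatedly divide and take the remainder:
1165067 = 12·96322 + 9203, so a_0 = 12
96322 = 10·9203 + 4292, so a_1 = 10
9203 = 2·4292 + 619, so a_2 = 2

2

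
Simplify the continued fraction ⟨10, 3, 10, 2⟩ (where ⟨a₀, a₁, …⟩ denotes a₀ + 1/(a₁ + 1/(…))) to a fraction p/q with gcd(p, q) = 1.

a_0 = 10: 10/1
a_1 = 3: 31/3
a_2 = 10: 320/31
a_3 = 2: 671/65

671/65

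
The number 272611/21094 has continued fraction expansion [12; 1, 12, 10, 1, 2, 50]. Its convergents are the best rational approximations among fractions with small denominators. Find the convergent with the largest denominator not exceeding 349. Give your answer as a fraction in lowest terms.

1861/144

a_0 = 12: 12/1  (≤ bound)
a_1 = 1: 13/1  (≤ bound)
a_2 = 12: 168/13  (≤ bound)
a_3 = 10: 1693/131  (≤ bound)
a_4 = 1: 1861/144  (≤ bound)
a_5 = 2: 5415/419  (> 349, stop)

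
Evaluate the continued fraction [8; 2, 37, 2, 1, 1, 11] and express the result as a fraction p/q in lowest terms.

37337/4396

Start with 11.
1 + 1/(11/1) = 1 + 1/11 = 12/11
1 + 1/(12/11) = 1 + 11/12 = 23/12
2 + 1/(23/12) = 2 + 12/23 = 58/23
37 + 1/(58/23) = 37 + 23/58 = 2169/58
2 + 1/(2169/58) = 2 + 58/2169 = 4396/2169
8 + 1/(4396/2169) = 8 + 2169/4396 = 37337/4396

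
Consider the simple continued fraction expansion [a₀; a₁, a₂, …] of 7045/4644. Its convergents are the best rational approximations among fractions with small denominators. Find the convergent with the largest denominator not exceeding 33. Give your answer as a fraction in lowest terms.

44/29

List convergents until the denominator exceeds the bound:
a_0 = 1: 1/1  (≤ bound)
a_1 = 1: 2/1  (≤ bound)
a_2 = 1: 3/2  (≤ bound)
a_3 = 14: 44/29  (≤ bound)
a_4 = 5: 223/147  (> 33, stop)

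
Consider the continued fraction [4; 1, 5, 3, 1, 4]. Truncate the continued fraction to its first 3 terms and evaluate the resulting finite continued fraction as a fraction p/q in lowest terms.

29/6

Use the convergent recurrence hₖ = aₖ·hₖ₋₁ + hₖ₋₂ (and likewise for the denominators kₖ):
a_0 = 4: 4/1
a_1 = 1: 5/1
a_2 = 5: 29/6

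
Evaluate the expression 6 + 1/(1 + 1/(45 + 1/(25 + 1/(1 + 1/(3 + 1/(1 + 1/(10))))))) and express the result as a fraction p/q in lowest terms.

447531/64132

Start with 10.
1 + 1/(10/1) = 1 + 1/10 = 11/10
3 + 1/(11/10) = 3 + 10/11 = 43/11
1 + 1/(43/11) = 1 + 11/43 = 54/43
25 + 1/(54/43) = 25 + 43/54 = 1393/54
45 + 1/(1393/54) = 45 + 54/1393 = 62739/1393
1 + 1/(62739/1393) = 1 + 1393/62739 = 64132/62739
6 + 1/(64132/62739) = 6 + 62739/64132 = 447531/64132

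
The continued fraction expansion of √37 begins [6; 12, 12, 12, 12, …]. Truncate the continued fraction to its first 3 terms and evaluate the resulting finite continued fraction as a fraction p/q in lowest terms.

Start with 12.
12 + 1/(12/1) = 12 + 1/12 = 145/12
6 + 1/(145/12) = 6 + 12/145 = 882/145

882/145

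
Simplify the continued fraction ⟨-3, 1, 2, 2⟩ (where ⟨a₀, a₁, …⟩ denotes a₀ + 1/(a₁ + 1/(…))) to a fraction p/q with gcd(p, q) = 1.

Use the convergent recurrence hₖ = aₖ·hₖ₋₁ + hₖ₋₂ (and likewise for the denominators kₖ):
a_0 = -3: -3/1
a_1 = 1: -2/1
a_2 = 2: -7/3
a_3 = 2: -16/7

-16/7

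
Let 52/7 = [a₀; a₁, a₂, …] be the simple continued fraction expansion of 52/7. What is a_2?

3

⌊52/7⌋ = 7, remainder 3
⌊7/3⌋ = 2, remainder 1
⌊3/1⌋ = 3, remainder 0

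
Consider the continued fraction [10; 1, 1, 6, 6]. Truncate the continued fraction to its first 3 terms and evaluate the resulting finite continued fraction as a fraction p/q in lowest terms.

Build up convergents one term at a time:
a_0 = 10: 10/1
a_1 = 1: 11/1
a_2 = 1: 21/2

21/2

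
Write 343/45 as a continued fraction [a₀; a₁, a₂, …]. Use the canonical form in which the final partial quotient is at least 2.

[7; 1, 1, 1, 1, 1, 5]

343 = 7·45 + 28, so a_0 = 7
45 = 1·28 + 17, so a_1 = 1
28 = 1·17 + 11, so a_2 = 1
17 = 1·11 + 6, so a_3 = 1
11 = 1·6 + 5, so a_4 = 1
6 = 1·5 + 1, so a_5 = 1
5 = 5·1 + 0, so a_6 = 5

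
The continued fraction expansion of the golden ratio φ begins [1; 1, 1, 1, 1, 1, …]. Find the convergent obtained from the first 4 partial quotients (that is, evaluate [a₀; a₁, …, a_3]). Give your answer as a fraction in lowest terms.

a_0 = 1: 1/1
a_1 = 1: 2/1
a_2 = 1: 3/2
a_3 = 1: 5/3

5/3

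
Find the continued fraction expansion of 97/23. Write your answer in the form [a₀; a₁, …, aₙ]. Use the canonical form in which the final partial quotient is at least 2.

97 = 4·23 + 5, so a_0 = 4
23 = 4·5 + 3, so a_1 = 4
5 = 1·3 + 2, so a_2 = 1
3 = 1·2 + 1, so a_3 = 1
2 = 2·1 + 0, so a_4 = 2

[4; 4, 1, 1, 2]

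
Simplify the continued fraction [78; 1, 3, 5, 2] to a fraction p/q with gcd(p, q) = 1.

3623/46

Collapse the nested fraction from the inside out:
Start with 2.
5 + 1/(2/1) = 5 + 1/2 = 11/2
3 + 1/(11/2) = 3 + 2/11 = 35/11
1 + 1/(35/11) = 1 + 11/35 = 46/35
78 + 1/(46/35) = 78 + 35/46 = 3623/46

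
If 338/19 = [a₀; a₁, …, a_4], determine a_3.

⌊338/19⌋ = 17, remainder 15
⌊19/15⌋ = 1, remainder 4
⌊15/4⌋ = 3, remainder 3
⌊4/3⌋ = 1, remainder 1

1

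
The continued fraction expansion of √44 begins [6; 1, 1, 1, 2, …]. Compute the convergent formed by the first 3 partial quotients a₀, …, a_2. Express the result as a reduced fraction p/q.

13/2

Start with 1.
1 + 1/(1/1) = 1 + 1/1 = 2/1
6 + 1/(2/1) = 6 + 1/2 = 13/2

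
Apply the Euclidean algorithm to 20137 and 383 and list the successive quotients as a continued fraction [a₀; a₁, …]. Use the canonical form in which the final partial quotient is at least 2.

Apply division with remainder until the remainder is 0:
20137 ÷ 383 → quotient 52, remainder 221
383 ÷ 221 → quotient 1, remainder 162
221 ÷ 162 → quotient 1, remainder 59
162 ÷ 59 → quotient 2, remainder 44
59 ÷ 44 → quotient 1, remainder 15
44 ÷ 15 → quotient 2, remainder 14
15 ÷ 14 → quotient 1, remainder 1
14 ÷ 1 → quotient 14, remainder 0

[52; 1, 1, 2, 1, 2, 1, 14]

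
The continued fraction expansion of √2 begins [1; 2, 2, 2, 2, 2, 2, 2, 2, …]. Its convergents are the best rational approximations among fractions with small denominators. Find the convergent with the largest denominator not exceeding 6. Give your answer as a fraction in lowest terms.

a_0 = 1: 1/1  (≤ bound)
a_1 = 2: 3/2  (≤ bound)
a_2 = 2: 7/5  (≤ bound)
a_3 = 2: 17/12  (> 6, stop)

7/5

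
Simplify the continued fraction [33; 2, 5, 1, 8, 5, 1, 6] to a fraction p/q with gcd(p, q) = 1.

Start with 6.
1 + 1/(6/1) = 1 + 1/6 = 7/6
5 + 1/(7/6) = 5 + 6/7 = 41/7
8 + 1/(41/7) = 8 + 7/41 = 335/41
1 + 1/(335/41) = 1 + 41/335 = 376/335
5 + 1/(376/335) = 5 + 335/376 = 2215/376
2 + 1/(2215/376) = 2 + 376/2215 = 4806/2215
33 + 1/(4806/2215) = 33 + 2215/4806 = 160813/4806

160813/4806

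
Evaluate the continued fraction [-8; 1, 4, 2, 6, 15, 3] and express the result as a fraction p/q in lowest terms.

Compute successive convergents:
a_0 = -8: -8/1
a_1 = 1: -7/1
a_2 = 4: -36/5
a_3 = 2: -79/11
a_4 = 6: -510/71
a_5 = 15: -7729/1076
a_6 = 3: -23697/3299

-23697/3299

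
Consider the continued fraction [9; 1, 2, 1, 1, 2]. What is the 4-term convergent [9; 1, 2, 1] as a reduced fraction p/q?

Start with 1.
2 + 1/(1/1) = 2 + 1/1 = 3/1
1 + 1/(3/1) = 1 + 1/3 = 4/3
9 + 1/(4/3) = 9 + 3/4 = 39/4

39/4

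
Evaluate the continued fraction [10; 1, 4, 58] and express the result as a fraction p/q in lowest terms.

3143/291

Work from the innermost term outward:
Start with 58.
4 + 1/(58/1) = 4 + 1/58 = 233/58
1 + 1/(233/58) = 1 + 58/233 = 291/233
10 + 1/(291/233) = 10 + 233/291 = 3143/291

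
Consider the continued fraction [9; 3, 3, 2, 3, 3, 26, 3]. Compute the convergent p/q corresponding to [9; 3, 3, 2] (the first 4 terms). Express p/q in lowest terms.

Start with 2.
3 + 1/(2/1) = 3 + 1/2 = 7/2
3 + 1/(7/2) = 3 + 2/7 = 23/7
9 + 1/(23/7) = 9 + 7/23 = 214/23

214/23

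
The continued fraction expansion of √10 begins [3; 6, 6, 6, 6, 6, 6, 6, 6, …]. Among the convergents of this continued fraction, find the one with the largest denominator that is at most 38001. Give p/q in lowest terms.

a_0 = 3: 3/1  (≤ bound)
a_1 = 6: 19/6  (≤ bound)
a_2 = 6: 117/37  (≤ bound)
a_3 = 6: 721/228  (≤ bound)
a_4 = 6: 4443/1405  (≤ bound)
a_5 = 6: 27379/8658  (≤ bound)
a_6 = 6: 168717/53353  (> 38001, stop)

27379/8658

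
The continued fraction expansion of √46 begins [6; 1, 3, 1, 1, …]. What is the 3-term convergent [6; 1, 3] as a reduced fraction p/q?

27/4

Build up convergents one term at a time:
a_0 = 6: 6/1
a_1 = 1: 7/1
a_2 = 3: 27/4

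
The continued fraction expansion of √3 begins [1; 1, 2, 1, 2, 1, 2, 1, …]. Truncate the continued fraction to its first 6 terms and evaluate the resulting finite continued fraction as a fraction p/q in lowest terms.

26/15

Starting at the tail and folding back:
Start with 1.
2 + 1/(1/1) = 2 + 1/1 = 3/1
1 + 1/(3/1) = 1 + 1/3 = 4/3
2 + 1/(4/3) = 2 + 3/4 = 11/4
1 + 1/(11/4) = 1 + 4/11 = 15/11
1 + 1/(15/11) = 1 + 11/15 = 26/15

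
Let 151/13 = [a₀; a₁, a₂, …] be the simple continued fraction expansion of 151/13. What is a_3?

151 = 11·13 + 8, so a_0 = 11
13 = 1·8 + 5, so a_1 = 1
8 = 1·5 + 3, so a_2 = 1
5 = 1·3 + 2, so a_3 = 1

1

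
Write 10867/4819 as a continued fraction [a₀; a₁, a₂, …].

[2; 3, 1, 11, 1, 2, 32]

Run the Euclidean algorithm, recording each quotient:
⌊10867/4819⌋ = 2, remainder 1229
⌊4819/1229⌋ = 3, remainder 1132
⌊1229/1132⌋ = 1, remainder 97
⌊1132/97⌋ = 11, remainder 65
⌊97/65⌋ = 1, remainder 32
⌊65/32⌋ = 2, remainder 1
⌊32/1⌋ = 32, remainder 0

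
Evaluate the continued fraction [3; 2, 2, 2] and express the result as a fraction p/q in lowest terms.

41/12

Work from the innermost term outward:
Start with 2.
2 + 1/(2/1) = 2 + 1/2 = 5/2
2 + 1/(5/2) = 2 + 2/5 = 12/5
3 + 1/(12/5) = 3 + 5/12 = 41/12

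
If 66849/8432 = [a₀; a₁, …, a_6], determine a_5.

66849 = 7·8432 + 7825, so a_0 = 7
8432 = 1·7825 + 607, so a_1 = 1
7825 = 12·607 + 541, so a_2 = 12
607 = 1·541 + 66, so a_3 = 1
541 = 8·66 + 13, so a_4 = 8
66 = 5·13 + 1, so a_5 = 5

5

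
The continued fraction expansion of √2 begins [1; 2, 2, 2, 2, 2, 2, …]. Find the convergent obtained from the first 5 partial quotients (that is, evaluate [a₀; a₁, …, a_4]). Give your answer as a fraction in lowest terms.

41/29

a_0 = 1: 1/1
a_1 = 2: 3/2
a_2 = 2: 7/5
a_3 = 2: 17/12
a_4 = 2: 41/29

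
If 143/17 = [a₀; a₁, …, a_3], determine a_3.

3

143 ÷ 17 → quotient 8, remainder 7
17 ÷ 7 → quotient 2, remainder 3
7 ÷ 3 → quotient 2, remainder 1
3 ÷ 1 → quotient 3, remainder 0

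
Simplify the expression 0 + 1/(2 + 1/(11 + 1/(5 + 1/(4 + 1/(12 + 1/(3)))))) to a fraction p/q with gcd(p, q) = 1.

Starting at the tail and folding back:
Start with 3.
12 + 1/(3/1) = 12 + 1/3 = 37/3
4 + 1/(37/3) = 4 + 3/37 = 151/37
5 + 1/(151/37) = 5 + 37/151 = 792/151
11 + 1/(792/151) = 11 + 151/792 = 8863/792
2 + 1/(8863/792) = 2 + 792/8863 = 18518/8863
0 + 1/(18518/8863) = 0 + 8863/18518 = 8863/18518

8863/18518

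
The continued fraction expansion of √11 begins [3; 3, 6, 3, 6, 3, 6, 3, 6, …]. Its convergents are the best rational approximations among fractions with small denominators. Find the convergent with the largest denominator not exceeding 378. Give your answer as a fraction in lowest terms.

List convergents until the denominator exceeds the bound:
a_0 = 3: 3/1  (≤ bound)
a_1 = 3: 10/3  (≤ bound)
a_2 = 6: 63/19  (≤ bound)
a_3 = 3: 199/60  (≤ bound)
a_4 = 6: 1257/379  (> 378, stop)

199/60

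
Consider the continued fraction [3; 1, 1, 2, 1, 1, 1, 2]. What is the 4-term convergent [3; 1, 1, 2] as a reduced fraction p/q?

18/5

a_0 = 3: 3/1
a_1 = 1: 4/1
a_2 = 1: 7/2
a_3 = 2: 18/5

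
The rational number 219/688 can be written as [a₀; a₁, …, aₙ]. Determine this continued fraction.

[0; 3, 7, 15, 2]

⌊219/688⌋ = 0, remainder 219
⌊688/219⌋ = 3, remainder 31
⌊219/31⌋ = 7, remainder 2
⌊31/2⌋ = 15, remainder 1
⌊2/1⌋ = 2, remainder 0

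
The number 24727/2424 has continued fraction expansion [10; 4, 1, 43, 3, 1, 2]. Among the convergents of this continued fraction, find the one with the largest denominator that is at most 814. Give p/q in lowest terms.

6753/662

List convergents until the denominator exceeds the bound:
a_0 = 10: 10/1  (≤ bound)
a_1 = 4: 41/4  (≤ bound)
a_2 = 1: 51/5  (≤ bound)
a_3 = 43: 2234/219  (≤ bound)
a_4 = 3: 6753/662  (≤ bound)
a_5 = 1: 8987/881  (> 814, stop)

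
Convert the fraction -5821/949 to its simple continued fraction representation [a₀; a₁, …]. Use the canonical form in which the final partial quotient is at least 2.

[-7; 1, 6, 2, 8, 1, 1, 3]

⌊-5821/949⌋ = -7, remainder 822
⌊949/822⌋ = 1, remainder 127
⌊822/127⌋ = 6, remainder 60
⌊127/60⌋ = 2, remainder 7
⌊60/7⌋ = 8, remainder 4
⌊7/4⌋ = 1, remainder 3
⌊4/3⌋ = 1, remainder 1
⌊3/1⌋ = 3, remainder 0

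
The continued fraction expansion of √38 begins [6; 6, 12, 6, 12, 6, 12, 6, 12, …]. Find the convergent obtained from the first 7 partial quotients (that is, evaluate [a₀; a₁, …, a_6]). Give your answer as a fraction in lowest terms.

2463306/399601

Collapse the nested fraction from the inside out:
Start with 12.
6 + 1/(12/1) = 6 + 1/12 = 73/12
12 + 1/(73/12) = 12 + 12/73 = 888/73
6 + 1/(888/73) = 6 + 73/888 = 5401/888
12 + 1/(5401/888) = 12 + 888/5401 = 65700/5401
6 + 1/(65700/5401) = 6 + 5401/65700 = 399601/65700
6 + 1/(399601/65700) = 6 + 65700/399601 = 2463306/399601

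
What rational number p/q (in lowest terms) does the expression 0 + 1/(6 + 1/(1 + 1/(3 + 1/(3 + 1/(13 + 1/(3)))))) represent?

532/3601

Build up convergents one term at a time:
a_0 = 0: 0/1
a_1 = 6: 1/6
a_2 = 1: 1/7
a_3 = 3: 4/27
a_4 = 3: 13/88
a_5 = 13: 173/1171
a_6 = 3: 532/3601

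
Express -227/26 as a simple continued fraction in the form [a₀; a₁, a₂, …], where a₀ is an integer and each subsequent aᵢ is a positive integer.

-227 = -9·26 + 7, so a_0 = -9
26 = 3·7 + 5, so a_1 = 3
7 = 1·5 + 2, so a_2 = 1
5 = 2·2 + 1, so a_3 = 2
2 = 2·1 + 0, so a_4 = 2

[-9; 3, 1, 2, 2]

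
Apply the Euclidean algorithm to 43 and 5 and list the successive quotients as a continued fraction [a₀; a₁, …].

[8; 1, 1, 2]

43 = 8·5 + 3, so a_0 = 8
5 = 1·3 + 2, so a_1 = 1
3 = 1·2 + 1, so a_2 = 1
2 = 2·1 + 0, so a_3 = 2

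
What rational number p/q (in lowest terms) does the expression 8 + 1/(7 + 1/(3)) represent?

Collapse the nested fraction from the inside out:
Start with 3.
7 + 1/(3/1) = 7 + 1/3 = 22/3
8 + 1/(22/3) = 8 + 3/22 = 179/22

179/22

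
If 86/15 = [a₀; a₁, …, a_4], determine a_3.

1

Repeatedly divide and take the remainder:
⌊86/15⌋ = 5, remainder 11
⌊15/11⌋ = 1, remainder 4
⌊11/4⌋ = 2, remainder 3
⌊4/3⌋ = 1, remainder 1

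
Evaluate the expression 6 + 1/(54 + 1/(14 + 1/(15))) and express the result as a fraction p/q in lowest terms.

Start with 15.
14 + 1/(15/1) = 14 + 1/15 = 211/15
54 + 1/(211/15) = 54 + 15/211 = 11409/211
6 + 1/(11409/211) = 6 + 211/11409 = 68665/11409

68665/11409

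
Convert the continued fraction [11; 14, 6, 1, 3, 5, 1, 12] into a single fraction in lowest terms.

339881/30701

Compute successive convergents:
a_0 = 11: 11/1
a_1 = 14: 155/14
a_2 = 6: 941/85
a_3 = 1: 1096/99
a_4 = 3: 4229/382
a_5 = 5: 22241/2009
a_6 = 1: 26470/2391
a_7 = 12: 339881/30701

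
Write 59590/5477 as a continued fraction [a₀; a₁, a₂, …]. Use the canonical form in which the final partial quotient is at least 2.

[10; 1, 7, 2, 1, 35, 1, 5]

59590 = 10·5477 + 4820, so a_0 = 10
5477 = 1·4820 + 657, so a_1 = 1
4820 = 7·657 + 221, so a_2 = 7
657 = 2·221 + 215, so a_3 = 2
221 = 1·215 + 6, so a_4 = 1
215 = 35·6 + 5, so a_5 = 35
6 = 1·5 + 1, so a_6 = 1
5 = 5·1 + 0, so a_7 = 5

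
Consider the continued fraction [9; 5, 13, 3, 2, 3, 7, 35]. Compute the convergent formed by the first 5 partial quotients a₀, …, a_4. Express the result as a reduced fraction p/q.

a_0 = 9: 9/1
a_1 = 5: 46/5
a_2 = 13: 607/66
a_3 = 3: 1867/203
a_4 = 2: 4341/472

4341/472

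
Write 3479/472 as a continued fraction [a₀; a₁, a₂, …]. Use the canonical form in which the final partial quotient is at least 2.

[7; 2, 1, 2, 3, 3, 5]

Repeatedly divide and take the remainder:
3479 = 7·472 + 175, so a_0 = 7
472 = 2·175 + 122, so a_1 = 2
175 = 1·122 + 53, so a_2 = 1
122 = 2·53 + 16, so a_3 = 2
53 = 3·16 + 5, so a_4 = 3
16 = 3·5 + 1, so a_5 = 3
5 = 5·1 + 0, so a_6 = 5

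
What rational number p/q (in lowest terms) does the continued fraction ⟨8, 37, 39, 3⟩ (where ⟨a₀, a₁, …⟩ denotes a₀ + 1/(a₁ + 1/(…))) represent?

35070/4369

Build up convergents one term at a time:
a_0 = 8: 8/1
a_1 = 37: 297/37
a_2 = 39: 11591/1444
a_3 = 3: 35070/4369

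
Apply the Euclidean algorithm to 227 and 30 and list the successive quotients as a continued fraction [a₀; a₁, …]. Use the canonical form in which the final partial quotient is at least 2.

[7; 1, 1, 3, 4]

227 = 7·30 + 17, so a_0 = 7
30 = 1·17 + 13, so a_1 = 1
17 = 1·13 + 4, so a_2 = 1
13 = 3·4 + 1, so a_3 = 3
4 = 4·1 + 0, so a_4 = 4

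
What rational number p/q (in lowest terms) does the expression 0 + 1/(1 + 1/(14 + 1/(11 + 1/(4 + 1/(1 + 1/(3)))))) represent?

3001/3214

Start with 3.
1 + 1/(3/1) = 1 + 1/3 = 4/3
4 + 1/(4/3) = 4 + 3/4 = 19/4
11 + 1/(19/4) = 11 + 4/19 = 213/19
14 + 1/(213/19) = 14 + 19/213 = 3001/213
1 + 1/(3001/213) = 1 + 213/3001 = 3214/3001
0 + 1/(3214/3001) = 0 + 3001/3214 = 3001/3214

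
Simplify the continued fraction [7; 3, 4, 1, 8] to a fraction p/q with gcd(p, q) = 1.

a_0 = 7: 7/1
a_1 = 3: 22/3
a_2 = 4: 95/13
a_3 = 1: 117/16
a_4 = 8: 1031/141

1031/141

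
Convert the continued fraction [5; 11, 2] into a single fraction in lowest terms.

117/23

Work from the innermost term outward:
Start with 2.
11 + 1/(2/1) = 11 + 1/2 = 23/2
5 + 1/(23/2) = 5 + 2/23 = 117/23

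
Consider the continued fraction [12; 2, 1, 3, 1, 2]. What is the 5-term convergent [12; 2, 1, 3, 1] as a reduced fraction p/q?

173/14

Start with 1.
3 + 1/(1/1) = 3 + 1/1 = 4/1
1 + 1/(4/1) = 1 + 1/4 = 5/4
2 + 1/(5/4) = 2 + 4/5 = 14/5
12 + 1/(14/5) = 12 + 5/14 = 173/14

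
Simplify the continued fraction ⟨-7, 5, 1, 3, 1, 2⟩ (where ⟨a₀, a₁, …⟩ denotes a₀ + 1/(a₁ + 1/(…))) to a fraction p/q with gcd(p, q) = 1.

-553/81

a_0 = -7: -7/1
a_1 = 5: -34/5
a_2 = 1: -41/6
a_3 = 3: -157/23
a_4 = 1: -198/29
a_5 = 2: -553/81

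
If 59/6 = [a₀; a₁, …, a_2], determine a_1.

1

59 = 9·6 + 5, so a_0 = 9
6 = 1·5 + 1, so a_1 = 1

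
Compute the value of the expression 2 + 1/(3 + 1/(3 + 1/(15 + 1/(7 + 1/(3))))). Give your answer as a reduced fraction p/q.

Work from the innermost term outward:
Start with 3.
7 + 1/(3/1) = 7 + 1/3 = 22/3
15 + 1/(22/3) = 15 + 3/22 = 333/22
3 + 1/(333/22) = 3 + 22/333 = 1021/333
3 + 1/(1021/333) = 3 + 333/1021 = 3396/1021
2 + 1/(3396/1021) = 2 + 1021/3396 = 7813/3396

7813/3396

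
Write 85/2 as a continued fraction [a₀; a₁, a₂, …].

Run the Euclidean algorithm, recording each quotient:
85 = 42·2 + 1, so a_0 = 42
2 = 2·1 + 0, so a_1 = 2

[42; 2]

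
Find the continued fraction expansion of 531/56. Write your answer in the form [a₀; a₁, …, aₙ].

[9; 2, 13, 2]

⌊531/56⌋ = 9, remainder 27
⌊56/27⌋ = 2, remainder 2
⌊27/2⌋ = 13, remainder 1
⌊2/1⌋ = 2, remainder 0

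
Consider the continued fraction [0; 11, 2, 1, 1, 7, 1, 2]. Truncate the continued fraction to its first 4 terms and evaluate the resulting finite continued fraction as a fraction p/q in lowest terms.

3/34

Work from the innermost term outward:
Start with 1.
2 + 1/(1/1) = 2 + 1/1 = 3/1
11 + 1/(3/1) = 11 + 1/3 = 34/3
0 + 1/(34/3) = 0 + 3/34 = 3/34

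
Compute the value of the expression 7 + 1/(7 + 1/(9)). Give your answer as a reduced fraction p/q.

Build up convergents one term at a time:
a_0 = 7: 7/1
a_1 = 7: 50/7
a_2 = 9: 457/64

457/64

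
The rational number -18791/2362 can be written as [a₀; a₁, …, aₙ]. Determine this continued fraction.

-18791 = -8·2362 + 105, so a_0 = -8
2362 = 22·105 + 52, so a_1 = 22
105 = 2·52 + 1, so a_2 = 2
52 = 52·1 + 0, so a_3 = 52

[-8; 22, 2, 52]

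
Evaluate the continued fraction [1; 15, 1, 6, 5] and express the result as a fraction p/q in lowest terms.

a_0 = 1: 1/1
a_1 = 15: 16/15
a_2 = 1: 17/16
a_3 = 6: 118/111
a_4 = 5: 607/571

607/571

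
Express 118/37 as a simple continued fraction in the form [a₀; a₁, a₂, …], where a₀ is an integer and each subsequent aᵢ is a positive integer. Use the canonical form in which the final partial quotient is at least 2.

Apply division with remainder until the remainder is 0:
⌊118/37⌋ = 3, remainder 7
⌊37/7⌋ = 5, remainder 2
⌊7/2⌋ = 3, remainder 1
⌊2/1⌋ = 2, remainder 0

[3; 5, 3, 2]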